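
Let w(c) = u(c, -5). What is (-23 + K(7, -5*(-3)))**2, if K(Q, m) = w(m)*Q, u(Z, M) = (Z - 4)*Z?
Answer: 1281424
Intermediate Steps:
u(Z, M) = Z*(-4 + Z) (u(Z, M) = (-4 + Z)*Z = Z*(-4 + Z))
w(c) = c*(-4 + c)
K(Q, m) = Q*m*(-4 + m) (K(Q, m) = (m*(-4 + m))*Q = Q*m*(-4 + m))
(-23 + K(7, -5*(-3)))**2 = (-23 + 7*(-5*(-3))*(-4 - 5*(-3)))**2 = (-23 + 7*15*(-4 + 15))**2 = (-23 + 7*15*11)**2 = (-23 + 1155)**2 = 1132**2 = 1281424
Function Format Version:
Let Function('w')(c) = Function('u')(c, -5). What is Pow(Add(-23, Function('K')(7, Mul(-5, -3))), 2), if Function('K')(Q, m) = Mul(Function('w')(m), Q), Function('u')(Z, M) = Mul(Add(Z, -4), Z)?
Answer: 1281424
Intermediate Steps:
Function('u')(Z, M) = Mul(Z, Add(-4, Z)) (Function('u')(Z, M) = Mul(Add(-4, Z), Z) = Mul(Z, Add(-4, Z)))
Function('w')(c) = Mul(c, Add(-4, c))
Function('K')(Q, m) = Mul(Q, m, Add(-4, m)) (Function('K')(Q, m) = Mul(Mul(m, Add(-4, m)), Q) = Mul(Q, m, Add(-4, m)))
Pow(Add(-23, Function('K')(7, Mul(-5, -3))), 2) = Pow(Add(-23, Mul(7, Mul(-5, -3), Add(-4, Mul(-5, -3)))), 2) = Pow(Add(-23, Mul(7, 15, Add(-4, 15))), 2) = Pow(Add(-23, Mul(7, 15, 11)), 2) = Pow(Add(-23, 1155), 2) = Pow(1132, 2) = 1281424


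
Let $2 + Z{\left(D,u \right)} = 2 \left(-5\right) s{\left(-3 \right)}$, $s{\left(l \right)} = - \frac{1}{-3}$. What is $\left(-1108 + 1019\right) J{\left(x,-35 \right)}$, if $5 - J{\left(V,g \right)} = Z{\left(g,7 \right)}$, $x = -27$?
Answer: $- \frac{2759}{3} \approx -919.67$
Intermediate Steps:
$s{\left(l \right)} = \frac{1}{3}$ ($s{\left(l \right)} = \left(-1\right) \left(- \frac{1}{3}\right) = \frac{1}{3}$)
$Z{\left(D,u \right)} = - \frac{16}{3}$ ($Z{\left(D,u \right)} = -2 + 2 \left(-5\right) \frac{1}{3} = -2 - \frac{10}{3} = - \frac{16}{3}$)
$J{\left(V,g \right)} = \frac{31}{3}$ ($J{\left(V,g \right)} = 5 - - \frac{16}{3} = 5 + \frac{16}{3} = \frac{31}{3}$)
$\left(-1108 + 1019\right) J{\left(x,-35 \right)} = \left(-1108 + 1019\right) \frac{31}{3} = \left(-89\right) \frac{31}{3} = - \frac{2759}{3}$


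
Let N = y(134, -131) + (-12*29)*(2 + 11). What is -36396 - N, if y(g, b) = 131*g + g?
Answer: -49560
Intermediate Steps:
y(g, b) = 132*g
N = 13164 (N = 132*134 + (-12*29)*(2 + 11) = 17688 - 348*13 = 17688 - 4524 = 13164)
-36396 - N = -36396 - 1*13164 = -36396 - 13164 = -49560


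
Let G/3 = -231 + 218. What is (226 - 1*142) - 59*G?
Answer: 2385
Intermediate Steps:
G = -39 (G = 3*(-231 + 218) = 3*(-13) = -39)
(226 - 1*142) - 59*G = (226 - 1*142) - 59*(-39) = (226 - 142) + 2301 = 84 + 2301 = 2385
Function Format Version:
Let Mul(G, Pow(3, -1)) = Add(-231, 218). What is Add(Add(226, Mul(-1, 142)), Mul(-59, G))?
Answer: 2385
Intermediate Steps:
G = -39 (G = Mul(3, Add(-231, 218)) = Mul(3, -13) = -39)
Add(Add(226, Mul(-1, 142)), Mul(-59, G)) = Add(Add(226, Mul(-1, 142)), Mul(-59, -39)) = Add(Add(226, -142), 2301) = Add(84, 2301) = 2385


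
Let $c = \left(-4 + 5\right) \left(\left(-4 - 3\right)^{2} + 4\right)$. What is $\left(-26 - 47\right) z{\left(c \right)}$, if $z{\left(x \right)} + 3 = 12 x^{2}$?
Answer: $-2460465$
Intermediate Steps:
$c = 53$ ($c = 1 \left(\left(-7\right)^{2} + 4\right) = 1 \left(49 + 4\right) = 1 \cdot 53 = 53$)
$z{\left(x \right)} = -3 + 12 x^{2}$
$\left(-26 - 47\right) z{\left(c \right)} = \left(-26 - 47\right) \left(-3 + 12 \cdot 53^{2}\right) = - 73 \left(-3 + 12 \cdot 2809\right) = - 73 \left(-3 + 33708\right) = \left(-73\right) 33705 = -2460465$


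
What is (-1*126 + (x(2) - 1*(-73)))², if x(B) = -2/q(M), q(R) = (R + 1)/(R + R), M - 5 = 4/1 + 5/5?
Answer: 388129/121 ≈ 3207.7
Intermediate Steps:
M = 10 (M = 5 + (4/1 + 5/5) = 5 + (4*1 + 5*(⅕)) = 5 + (4 + 1) = 5 + 5 = 10)
q(R) = (1 + R)/(2*R) (q(R) = (1 + R)/((2*R)) = (1 + R)*(1/(2*R)) = (1 + R)/(2*R))
x(B) = -40/11 (x(B) = -2*20/(1 + 10) = -2/((½)*(⅒)*11) = -2/11/20 = -2*20/11 = -40/11)
(-1*126 + (x(2) - 1*(-73)))² = (-1*126 + (-40/11 - 1*(-73)))² = (-126 + (-40/11 + 73))² = (-126 + 763/11)² = (-623/11)² = 388129/121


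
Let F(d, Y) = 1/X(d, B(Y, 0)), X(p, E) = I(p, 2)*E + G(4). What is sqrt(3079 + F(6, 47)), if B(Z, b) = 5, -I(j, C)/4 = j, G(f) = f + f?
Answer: sqrt(2413929)/28 ≈ 55.489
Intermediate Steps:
G(f) = 2*f
I(j, C) = -4*j
X(p, E) = 8 - 4*E*p (X(p, E) = (-4*p)*E + 2*4 = -4*E*p + 8 = 8 - 4*E*p)
F(d, Y) = 1/(8 - 20*d) (F(d, Y) = 1/(8 - 4*5*d) = 1/(8 - 20*d))
sqrt(3079 + F(6, 47)) = sqrt(3079 + 1/(4*(2 - 5*6))) = sqrt(3079 + 1/(4*(2 - 30))) = sqrt(3079 + (1/4)/(-28)) = sqrt(3079 + (1/4)*(-1/28)) = sqrt(3079 - 1/112) = sqrt(344847/112) = sqrt(2413929)/28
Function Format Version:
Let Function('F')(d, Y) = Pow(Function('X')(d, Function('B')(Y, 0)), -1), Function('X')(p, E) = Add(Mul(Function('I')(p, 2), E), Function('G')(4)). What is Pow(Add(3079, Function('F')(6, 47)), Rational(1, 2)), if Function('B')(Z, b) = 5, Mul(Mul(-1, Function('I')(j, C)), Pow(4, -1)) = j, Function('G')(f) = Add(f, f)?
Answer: Mul(Rational(1, 28), Pow(2413929, Rational(1, 2))) ≈ 55.489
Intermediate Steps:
Function('G')(f) = Mul(2, f)
Function('I')(j, C) = Mul(-4, j)
Function('X')(p, E) = Add(8, Mul(-4, E, p)) (Function('X')(p, E) = Add(Mul(Mul(-4, p), E), Mul(2, 4)) = Add(Mul(-4, E, p), 8) = Add(8, Mul(-4, E, p)))
Function('F')(d, Y) = Pow(Add(8, Mul(-20, d)), -1) (Function('F')(d, Y) = Pow(Add(8, Mul(-4, 5, d)), -1) = Pow(Add(8, Mul(-20, d)), -1))
Pow(Add(3079, Function('F')(6, 47)), Rational(1, 2)) = Pow(Add(3079, Mul(Rational(1, 4), Pow(Add(2, Mul(-5, 6)), -1))), Rational(1, 2)) = Pow(Add(3079, Mul(Rational(1, 4), Pow(Add(2, -30), -1))), Rational(1, 2)) = Pow(Add(3079, Mul(Rational(1, 4), Pow(-28, -1))), Rational(1, 2)) = Pow(Add(3079, Mul(Rational(1, 4), Rational(-1, 28))), Rational(1, 2)) = Pow(Add(3079, Rational(-1, 112)), Rational(1, 2)) = Pow(Rational(344847, 112), Rational(1, 2)) = Mul(Rational(1, 28), Pow(2413929, Rational(1, 2)))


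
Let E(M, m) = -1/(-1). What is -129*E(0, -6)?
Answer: -129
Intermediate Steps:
E(M, m) = 1 (E(M, m) = -1*(-1) = 1)
-129*E(0, -6) = -129*1 = -129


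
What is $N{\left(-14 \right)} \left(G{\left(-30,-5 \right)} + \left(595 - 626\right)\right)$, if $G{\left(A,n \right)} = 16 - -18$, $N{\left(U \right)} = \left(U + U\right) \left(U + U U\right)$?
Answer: $-15288$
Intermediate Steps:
$N{\left(U \right)} = 2 U \left(U + U^{2}\right)$
$G{\left(A,n \right)} = 34$ ($G{\left(A,n \right)} = 16 + 18 = 34$)
$N{\left(-14 \right)} \left(G{\left(-30,-5 \right)} + \left(595 - 626\right)\right) = 2 \left(-14\right)^{2} \left(1 - 14\right) \left(34 + \left(595 - 626\right)\right) = 2 \cdot 196 \left(-13\right) \left(34 + \left(595 - 626\right)\right) = - 5096 \left(34 - 31\right) = \left(-5096\right) 3 = -15288$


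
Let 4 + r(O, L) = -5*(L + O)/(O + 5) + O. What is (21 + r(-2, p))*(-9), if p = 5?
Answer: -90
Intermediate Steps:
r(O, L) = -4 + O - 5*(L + O)/(5 + O) (r(O, L) = -4 + (-5*(L + O)/(O + 5) + O) = -4 + (-5*(L + O)/(5 + O) + O) = -4 + (O - 5*(L + O)/(5 + O)) = -4 + O - 5*(L + O)/(5 + O))
(21 + r(-2, p))*(-9) = (21 + (-20 + (-2)² - 5*5 - 4*(-2))/(5 - 2))*(-9) = (21 + (-20 + 4 - 25 + 8)/3)*(-9) = (21 + (⅓)*(-33))*(-9) = (21 - 11)*(-9) = 10*(-9) = -90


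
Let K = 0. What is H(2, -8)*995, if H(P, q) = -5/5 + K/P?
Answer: -995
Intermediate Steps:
H(P, q) = -1 (H(P, q) = -5/5 + 0/P = -5*⅕ + 0 = -1 + 0 = -1)
H(2, -8)*995 = -1*995 = -995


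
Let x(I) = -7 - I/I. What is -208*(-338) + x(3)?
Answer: 70296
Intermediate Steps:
x(I) = -8 (x(I) = -7 - 1*1 = -7 - 1 = -8)
-208*(-338) + x(3) = -208*(-338) - 8 = 70304 - 8 = 70296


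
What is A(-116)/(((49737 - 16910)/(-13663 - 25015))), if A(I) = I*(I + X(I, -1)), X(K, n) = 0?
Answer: -520451168/32827 ≈ -15854.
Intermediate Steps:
A(I) = I² (A(I) = I*(I + 0) = I*I = I²)
A(-116)/(((49737 - 16910)/(-13663 - 25015))) = (-116)²/(((49737 - 16910)/(-13663 - 25015))) = 13456/((32827/(-38678))) = 13456/((32827*(-1/38678))) = 13456/(-32827/38678) = 13456*(-38678/32827) = -520451168/32827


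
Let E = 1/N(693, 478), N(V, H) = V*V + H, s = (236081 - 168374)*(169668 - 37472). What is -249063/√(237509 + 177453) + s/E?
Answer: 4302792476813844 - 249063*√414962/414962 ≈ 4.3028e+15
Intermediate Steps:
s = 8950594572 (s = 67707*132196 = 8950594572)
N(V, H) = H + V² (N(V, H) = V² + H = H + V²)
E = 1/480727 (E = 1/(478 + 693²) = 1/(478 + 480249) = 1/480727 ≈ 2.0802e-6)
-249063/√(237509 + 177453) + s/E = -249063/√(237509 + 177453) + 8950594572/(1/480727) = -249063*√414962/414962 + 8950594572*480727 = -249063*√414962/414962 + 4302792476813844 = 4302792476813844 - 249063*√414962/414962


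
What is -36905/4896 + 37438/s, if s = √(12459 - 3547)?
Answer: -36905/4896 + 18719*√557/1114 ≈ 389.04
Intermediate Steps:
s = 4*√557 (s = √8912 = 4*√557 ≈ 94.403)
-36905/4896 + 37438/s = -36905/4896 + 37438/((4*√557)) = -36905*1/4896 + 37438*(√557/2228) = -36905/4896 + 18719*√557/1114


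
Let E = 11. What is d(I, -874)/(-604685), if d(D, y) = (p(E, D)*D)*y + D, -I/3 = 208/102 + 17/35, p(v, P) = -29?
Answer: 959991/3023425 ≈ 0.31752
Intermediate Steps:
I = -4507/595 (I = -3*(208/102 + 17/35) = -3*(208*(1/102) + 17*(1/35)) = -3*(104/51 + 17/35) = -3*4507/1785 = -4507/595 ≈ -7.5748)
d(D, y) = D - 29*D*y (d(D, y) = (-29*D)*y + D = -29*D*y + D = D - 29*D*y)
d(I, -874)/(-604685) = -4507*(1 - 29*(-874))/595/(-604685) = -4507*(1 + 25346)/595*(-1/604685) = -4507/595*25347*(-1/604685) = -959991/5*(-1/604685) = 959991/3023425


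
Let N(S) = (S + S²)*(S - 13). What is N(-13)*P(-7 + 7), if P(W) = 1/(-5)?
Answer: 4056/5 ≈ 811.20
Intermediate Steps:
N(S) = (-13 + S)*(S + S²) (N(S) = (S + S²)*(-13 + S) = (-13 + S)*(S + S²))
P(W) = -⅕
N(-13)*P(-7 + 7) = -13*(-13 + (-13)² - 12*(-13))*(-⅕) = -13*(-13 + 169 + 156)*(-⅕) = -13*312*(-⅕) = -4056*(-⅕) = 4056/5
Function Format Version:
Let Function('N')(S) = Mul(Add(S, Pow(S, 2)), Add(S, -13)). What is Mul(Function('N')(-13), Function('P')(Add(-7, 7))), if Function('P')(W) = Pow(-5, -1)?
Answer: Rational(4056, 5) ≈ 811.20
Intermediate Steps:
Function('N')(S) = Mul(Add(-13, S), Add(S, Pow(S, 2))) (Function('N')(S) = Mul(Add(S, Pow(S, 2)), Add(-13, S)) = Mul(Add(-13, S), Add(S, Pow(S, 2))))
Function('P')(W) = Rational(-1, 5)
Mul(Function('N')(-13), Function('P')(Add(-7, 7))) = Mul(Mul(-13, Add(-13, Pow(-13, 2), Mul(-12, -13))), Rational(-1, 5)) = Mul(Mul(-13, Add(-13, 169, 156)), Rational(-1, 5)) = Mul(Mul(-13, 312), Rational(-1, 5)) = Mul(-4056, Rational(-1, 5)) = Rational(4056, 5)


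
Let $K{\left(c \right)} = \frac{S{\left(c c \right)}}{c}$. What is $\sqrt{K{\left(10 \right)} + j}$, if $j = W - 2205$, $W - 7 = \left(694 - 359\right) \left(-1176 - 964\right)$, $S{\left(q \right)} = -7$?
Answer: $\frac{i \sqrt{71909870}}{10} \approx 848.0 i$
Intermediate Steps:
$W = -716893$ ($W = 7 + \left(694 - 359\right) \left(-1176 - 964\right) = 7 + 335 \left(-2140\right) = 7 - 716900 = -716893$)
$K{\left(c \right)} = - \frac{7}{c}$
$j = -719098$ ($j = -716893 - 2205 = -719098$)
$\sqrt{K{\left(10 \right)} + j} = \sqrt{- \frac{7}{10} - 719098} = \sqrt{- \frac{7190987}{10}} = \frac{i \sqrt{71909870}}{10}$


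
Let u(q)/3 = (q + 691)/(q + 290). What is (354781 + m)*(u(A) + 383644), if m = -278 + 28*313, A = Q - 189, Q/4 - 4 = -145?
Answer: 64526157458586/463 ≈ 1.3937e+11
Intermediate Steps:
Q = -564 (Q = 16 + 4*(-145) = 16 - 580 = -564)
A = -753 (A = -564 - 189 = -753)
m = 8486 (m = -278 + 8764 = 8486)
u(q) = 3*(691 + q)/(290 + q) (u(q) = 3*((q + 691)/(q + 290)) = 3*((691 + q)/(290 + q)) = 3*(691 + q)/(290 + q))
(354781 + m)*(u(A) + 383644) = (354781 + 8486)*(3*(691 - 753)/(290 - 753) + 383644) = 363267*(3*(-62)/(-463) + 383644) = 363267*(3*(-1/463)*(-62) + 383644) = 363267*(186/463 + 383644) = 363267*(177627358/463) = 64526157458586/463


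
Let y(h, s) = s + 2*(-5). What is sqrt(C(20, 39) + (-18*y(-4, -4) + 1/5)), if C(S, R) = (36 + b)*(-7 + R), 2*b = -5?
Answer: sqrt(33105)/5 ≈ 36.390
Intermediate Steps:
b = -5/2 (b = (1/2)*(-5) = -5/2 ≈ -2.5000)
C(S, R) = -469/2 + 67*R/2 (C(S, R) = (36 - 5/2)*(-7 + R) = 67*(-7 + R)/2 = -469/2 + 67*R/2)
y(h, s) = -10 + s (y(h, s) = s - 10 = -10 + s)
sqrt(C(20, 39) + (-18*y(-4, -4) + 1/5)) = sqrt((-469/2 + (67/2)*39) + (-18*(-10 - 4) + 1/5)) = sqrt((-469/2 + 2613/2) + (-18*(-14) + 1/5)) = sqrt(1072 + (252 + 1/5)) = sqrt(1072 + 1261/5) = sqrt(6621/5) = sqrt(33105)/5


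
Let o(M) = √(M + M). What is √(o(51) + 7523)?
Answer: √(7523 + √102) ≈ 86.793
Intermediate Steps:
o(M) = √2*√M (o(M) = √(2*M) = √2*√M)
√(o(51) + 7523) = √(√2*√51 + 7523) = √(√102 + 7523) = √(7523 + √102)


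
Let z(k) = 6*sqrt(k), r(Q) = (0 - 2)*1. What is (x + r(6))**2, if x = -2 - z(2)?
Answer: 88 + 48*sqrt(2) ≈ 155.88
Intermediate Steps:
r(Q) = -2 (r(Q) = -2*1 = -2)
x = -2 - 6*sqrt(2) ≈ -10.485
(x + r(6))**2 = ((-2 - 6*sqrt(2)) - 2)**2 = (-4 - 6*sqrt(2))**2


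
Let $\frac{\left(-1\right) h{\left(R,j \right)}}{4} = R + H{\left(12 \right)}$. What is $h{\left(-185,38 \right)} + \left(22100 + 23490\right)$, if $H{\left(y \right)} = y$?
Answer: $46282$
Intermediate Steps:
$h{\left(R,j \right)} = -48 - 4 R$ ($h{\left(R,j \right)} = - 4 \left(R + 12\right) = - 4 \left(12 + R\right) = -48 - 4 R$)
$h{\left(-185,38 \right)} + \left(22100 + 23490\right) = \left(-48 - -740\right) + \left(22100 + 23490\right) = \left(-48 + 740\right) + 45590 = 692 + 45590 = 46282$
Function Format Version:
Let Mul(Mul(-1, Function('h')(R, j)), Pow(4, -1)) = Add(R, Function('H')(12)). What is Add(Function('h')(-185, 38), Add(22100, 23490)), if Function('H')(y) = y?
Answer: 46282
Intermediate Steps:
Function('h')(R, j) = Add(-48, Mul(-4, R)) (Function('h')(R, j) = Mul(-4, Add(R, 12)) = Mul(-4, Add(12, R)) = Add(-48, Mul(-4, R)))
Add(Function('h')(-185, 38), Add(22100, 23490)) = Add(Add(-48, Mul(-4, -185)), Add(22100, 23490)) = Add(Add(-48, 740), 45590) = Add(692, 45590) = 46282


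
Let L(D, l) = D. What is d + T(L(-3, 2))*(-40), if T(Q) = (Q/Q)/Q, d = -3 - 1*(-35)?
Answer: 136/3 ≈ 45.333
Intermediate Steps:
d = 32 (d = -3 + 35 = 32)
T(Q) = 1/Q
d + T(L(-3, 2))*(-40) = 32 - 40/(-3) = 32 - ⅓*(-40) = 32 + 40/3 = 136/3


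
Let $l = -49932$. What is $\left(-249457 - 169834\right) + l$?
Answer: $-469223$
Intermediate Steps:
$\left(-249457 - 169834\right) + l = \left(-249457 - 169834\right) - 49932 = -419291 - 49932 = -469223$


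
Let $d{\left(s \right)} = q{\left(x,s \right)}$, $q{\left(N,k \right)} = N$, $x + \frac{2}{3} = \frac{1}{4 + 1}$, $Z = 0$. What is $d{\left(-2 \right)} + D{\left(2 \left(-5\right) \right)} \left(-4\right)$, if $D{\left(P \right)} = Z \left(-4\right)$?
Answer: $- \frac{7}{15} \approx -0.46667$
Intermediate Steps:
$x = - \frac{7}{15}$ ($x = - \frac{2}{3} + \frac{1}{4 + 1} = - \frac{2}{3} + \frac{1}{5} = - \frac{7}{15} \approx -0.46667$)
$d{\left(s \right)} = - \frac{7}{15}$
$D{\left(P \right)} = 0$ ($D{\left(P \right)} = 0 \left(-4\right) = 0$)
$d{\left(-2 \right)} + D{\left(2 \left(-5\right) \right)} \left(-4\right) = - \frac{7}{15} + 0 \left(-4\right) = - \frac{7}{15} + 0 = - \frac{7}{15}$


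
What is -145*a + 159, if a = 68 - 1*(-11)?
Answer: -11296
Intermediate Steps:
a = 79 (a = 68 + 11 = 79)
-145*a + 159 = -145*79 + 159 = -11455 + 159 = -11296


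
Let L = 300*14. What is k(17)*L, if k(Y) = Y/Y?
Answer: 4200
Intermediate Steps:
k(Y) = 1
L = 4200
k(17)*L = 1*4200 = 4200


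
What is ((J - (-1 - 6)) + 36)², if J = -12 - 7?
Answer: 576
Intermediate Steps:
J = -19
((J - (-1 - 6)) + 36)² = ((-19 - (-1 - 6)) + 36)² = ((-19 - 1*(-7)) + 36)² = ((-19 + 7) + 36)² = (-12 + 36)² = 24² = 576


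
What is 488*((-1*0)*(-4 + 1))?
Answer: 0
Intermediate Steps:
488*((-1*0)*(-4 + 1)) = 488*(0*(-3)) = 488*0 = 0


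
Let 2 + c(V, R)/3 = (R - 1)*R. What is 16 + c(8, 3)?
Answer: 28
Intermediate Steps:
c(V, R) = -6 + 3*R*(-1 + R) (c(V, R) = -6 + 3*((R - 1)*R) = -6 + 3*((-1 + R)*R) = -6 + 3*(R*(-1 + R)) = -6 + 3*R*(-1 + R))
16 + c(8, 3) = 16 + (-6 - 3*3 + 3*3²) = 16 + (-6 - 9 + 3*9) = 16 + (-6 - 9 + 27) = 16 + 12 = 28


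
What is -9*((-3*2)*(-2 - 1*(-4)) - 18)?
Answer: 270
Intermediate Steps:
-9*((-3*2)*(-2 - 1*(-4)) - 18) = -9*(-6*(-2 + 4) - 18) = -9*(-6*2 - 18) = -9*(-12 - 18) = -9*(-30) = 270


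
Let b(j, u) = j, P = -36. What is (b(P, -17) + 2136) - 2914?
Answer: -814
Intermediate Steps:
(b(P, -17) + 2136) - 2914 = (-36 + 2136) - 2914 = 2100 - 2914 = -814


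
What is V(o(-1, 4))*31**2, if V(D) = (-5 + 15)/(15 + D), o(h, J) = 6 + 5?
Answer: 4805/13 ≈ 369.62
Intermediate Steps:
o(h, J) = 11
V(D) = 10/(15 + D)
V(o(-1, 4))*31**2 = (10/(15 + 11))*31**2 = (10/26)*961 = (10*(1/26))*961 = (5/13)*961 = 4805/13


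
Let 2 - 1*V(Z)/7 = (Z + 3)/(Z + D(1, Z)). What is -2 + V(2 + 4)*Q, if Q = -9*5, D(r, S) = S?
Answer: -1583/4 ≈ -395.75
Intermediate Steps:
Q = -45
V(Z) = 14 - 7*(3 + Z)/(2*Z) (V(Z) = 14 - 7*(Z + 3)/(Z + Z) = 14 - 7*(3 + Z)/(2*Z))
-2 + V(2 + 4)*Q = -2 + (21*(-1 + (2 + 4))/(2*(2 + 4)))*(-45) = -2 + ((21/2)*(-1 + 6)/6)*(-45) = -2 + ((21/2)*(⅙)*5)*(-45) = -2 + (35/4)*(-45) = -2 - 1575/4 = -1583/4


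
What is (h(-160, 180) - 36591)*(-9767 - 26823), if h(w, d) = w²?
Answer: 402160690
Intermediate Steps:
(h(-160, 180) - 36591)*(-9767 - 26823) = ((-160)² - 36591)*(-9767 - 26823) = (25600 - 36591)*(-36590) = -10991*(-36590) = 402160690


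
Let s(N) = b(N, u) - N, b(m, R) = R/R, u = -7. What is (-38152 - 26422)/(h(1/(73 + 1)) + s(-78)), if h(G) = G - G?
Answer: -64574/79 ≈ -817.39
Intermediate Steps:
b(m, R) = 1
s(N) = 1 - N
h(G) = 0
(-38152 - 26422)/(h(1/(73 + 1)) + s(-78)) = (-38152 - 26422)/(0 + (1 - 1*(-78))) = -64574/(0 + (1 + 78)) = -64574/(0 + 79) = -64574/79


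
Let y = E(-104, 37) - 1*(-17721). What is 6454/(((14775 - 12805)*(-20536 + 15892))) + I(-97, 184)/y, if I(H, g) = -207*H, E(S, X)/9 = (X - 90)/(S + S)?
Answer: 141426102199/124911502380 ≈ 1.1322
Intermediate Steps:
E(S, X) = 9*(-90 + X)/(2*S) (E(S, X) = 9*((X - 90)/(S + S)) = 9*((-90 + X)/((2*S))) = 9*((-90 + X)*(1/(2*S))) = 9*((-90 + X)/(2*S)) = 9*(-90 + X)/(2*S))
y = 3686445/208 (y = (9/2)*(-90 + 37)/(-104) - 1*(-17721) = (9/2)*(-1/104)*(-53) + 17721 = 477/208 + 17721 = 3686445/208 ≈ 17723.)
6454/(((14775 - 12805)*(-20536 + 15892))) + I(-97, 184)/y = 6454/(((14775 - 12805)*(-20536 + 15892))) + (-207*(-97))/(3686445/208) = 6454/((1970*(-4644))) + 20079*(208/3686445) = 6454/(-9148680) + 464048/409605 = 6454*(-1/9148680) + 464048/409605 = -3227/4574340 + 464048/409605 = 141426102199/124911502380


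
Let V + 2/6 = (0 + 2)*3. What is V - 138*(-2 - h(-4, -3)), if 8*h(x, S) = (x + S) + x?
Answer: 1103/12 ≈ 91.917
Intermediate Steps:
h(x, S) = x/4 + S/8 (h(x, S) = ((x + S) + x)/8 = ((S + x) + x)/8 = (S + 2*x)/8 = x/4 + S/8)
V = 17/3 (V = -1/3 + (0 + 2)*3 = -1/3 + 2*3 = -1/3 + 6 = 17/3 ≈ 5.6667)
V - 138*(-2 - h(-4, -3)) = 17/3 - 138*(-2 - ((1/4)*(-4) + (1/8)*(-3))) = 17/3 - 138*(-2 - (-1 - 3/8)) = 17/3 - 138*(-2 - 1*(-11/8)) = 17/3 - 138*(-2 + 11/8) = 17/3 - 138*(-5/8) = 17/3 + 345/4 = 1103/12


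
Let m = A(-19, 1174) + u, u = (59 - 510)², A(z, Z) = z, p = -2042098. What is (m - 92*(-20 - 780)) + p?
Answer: -1765116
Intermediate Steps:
u = 203401 (u = (-451)² = 203401)
m = 203382 (m = -19 + 203401 = 203382)
(m - 92*(-20 - 780)) + p = (203382 - 92*(-20 - 780)) - 2042098 = (203382 - 92*(-800)) - 2042098 = (203382 + 73600) - 2042098 = 276982 - 2042098 = -1765116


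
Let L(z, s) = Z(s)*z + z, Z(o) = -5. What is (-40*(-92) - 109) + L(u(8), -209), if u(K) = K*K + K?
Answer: 3283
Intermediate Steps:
u(K) = K + K² (u(K) = K² + K = K + K²)
L(z, s) = -4*z (L(z, s) = -5*z + z = -4*z)
(-40*(-92) - 109) + L(u(8), -209) = (-40*(-92) - 109) - 32*(1 + 8) = (3680 - 109) - 32*9 = 3571 - 4*72 = 3571 - 288 = 3283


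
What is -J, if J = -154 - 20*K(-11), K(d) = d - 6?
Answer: -186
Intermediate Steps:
K(d) = -6 + d
J = 186 (J = -154 - 20*(-6 - 11) = -154 - 20*(-17) = -154 + 340 = 186)
-J = -1*186 = -186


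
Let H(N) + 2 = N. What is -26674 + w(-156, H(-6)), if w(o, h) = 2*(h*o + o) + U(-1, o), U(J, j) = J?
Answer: -24491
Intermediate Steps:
H(N) = -2 + N
w(o, h) = -1 + 2*o + 2*h*o (w(o, h) = 2*(h*o + o) - 1 = 2*(o + h*o) - 1 = (2*o + 2*h*o) - 1 = -1 + 2*o + 2*h*o)
-26674 + w(-156, H(-6)) = -26674 + (-1 + 2*(-156) + 2*(-2 - 6)*(-156)) = -26674 + (-1 - 312 + 2*(-8)*(-156)) = -26674 + (-1 - 312 + 2496) = -26674 + 2183 = -24491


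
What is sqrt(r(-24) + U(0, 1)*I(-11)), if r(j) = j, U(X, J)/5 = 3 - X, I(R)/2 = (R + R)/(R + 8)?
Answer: 14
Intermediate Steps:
I(R) = 4*R/(8 + R) (I(R) = 2*((R + R)/(R + 8)) = 2*((2*R)/(8 + R)) = 2*(2*R/(8 + R)) = 4*R/(8 + R))
U(X, J) = 15 - 5*X (U(X, J) = 5*(3 - X) = 15 - 5*X)
sqrt(r(-24) + U(0, 1)*I(-11)) = sqrt(-24 + (15 - 5*0)*(4*(-11)/(8 - 11))) = sqrt(-24 + (15 + 0)*(4*(-11)/(-3))) = sqrt(-24 + 15*(4*(-11)*(-1/3))) = sqrt(-24 + 15*(44/3)) = sqrt(-24 + 220) = sqrt(196) = 14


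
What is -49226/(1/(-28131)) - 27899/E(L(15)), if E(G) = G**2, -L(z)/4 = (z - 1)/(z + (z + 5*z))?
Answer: 88619425509/64 ≈ 1.3847e+9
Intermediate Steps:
L(z) = -4*(-1 + z)/(7*z) (L(z) = -4*(z - 1)/(z + (z + 5*z)) = -4*(-1 + z)/(z + 6*z) = -4*(-1 + z)/(7*z))
-49226/(1/(-28131)) - 27899/E(L(15)) = -49226/(1/(-28131)) - 27899*11025/(16*(1 - 1*15)**2) = -49226/(-1/28131) - 27899*11025/(16*(1 - 15)**2) = -49226*(-28131) - 27899/(((4/7)*(1/15)*(-14))**2) = 1384776606 - 27899/((-8/15)**2) = 1384776606 - 27899/64/225 = 1384776606 - 27899*225/64 = 1384776606 - 6277275/64 = 88619425509/64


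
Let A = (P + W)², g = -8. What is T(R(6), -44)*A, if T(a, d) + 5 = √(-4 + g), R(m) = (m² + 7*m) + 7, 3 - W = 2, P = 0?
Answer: -5 + 2*I*√3 ≈ -5.0 + 3.4641*I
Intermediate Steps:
W = 1 (W = 3 - 1*2 = 3 - 2 = 1)
R(m) = 7 + m² + 7*m
T(a, d) = -5 + 2*I*√3 (T(a, d) = -5 + √(-4 - 8) = -5 + √(-12) = -5 + 2*I*√3)
A = 1 (A = (0 + 1)² = 1² = 1)
T(R(6), -44)*A = (-5 + 2*I*√3)*1 = -5 + 2*I*√3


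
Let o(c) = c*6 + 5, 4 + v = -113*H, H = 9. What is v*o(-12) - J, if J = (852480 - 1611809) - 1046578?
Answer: 1874314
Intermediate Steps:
v = -1021 (v = -4 - 113*9 = -4 - 1017 = -1021)
o(c) = 5 + 6*c (o(c) = 6*c + 5 = 5 + 6*c)
J = -1805907 (J = -759329 - 1046578 = -1805907)
v*o(-12) - J = -1021*(5 + 6*(-12)) - 1*(-1805907) = -1021*(5 - 72) + 1805907 = -1021*(-67) + 1805907 = 68407 + 1805907 = 1874314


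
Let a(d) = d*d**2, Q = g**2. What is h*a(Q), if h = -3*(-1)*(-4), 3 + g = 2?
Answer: -12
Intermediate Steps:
g = -1 (g = -3 + 2 = -1)
Q = 1 (Q = (-1)**2 = 1)
h = -12 (h = 3*(-4) = -12)
a(d) = d**3
h*a(Q) = -12*1**3 = -12*1 = -12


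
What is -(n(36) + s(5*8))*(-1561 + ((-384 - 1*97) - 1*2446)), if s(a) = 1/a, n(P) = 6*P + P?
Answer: 5655441/5 ≈ 1.1311e+6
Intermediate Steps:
n(P) = 7*P
-(n(36) + s(5*8))*(-1561 + ((-384 - 1*97) - 1*2446)) = -(7*36 + 1/(5*8))*(-1561 + ((-384 - 1*97) - 1*2446)) = -(252 + 1/40)*(-1561 + ((-384 - 97) - 2446)) = -(252 + 1/40)*(-1561 + (-481 - 2446)) = -10081*(-1561 - 2927)/40 = -10081*(-4488)/40 = -1*(-5655441/5) = 5655441/5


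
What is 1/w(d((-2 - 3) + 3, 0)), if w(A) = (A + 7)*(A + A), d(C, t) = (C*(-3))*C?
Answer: 1/120 ≈ 0.0083333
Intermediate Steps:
d(C, t) = -3*C² (d(C, t) = (-3*C)*C = -3*C²)
w(A) = 2*A*(7 + A) (w(A) = (7 + A)*(2*A) = 2*A*(7 + A))
1/w(d((-2 - 3) + 3, 0)) = 1/(2*(-3*((-2 - 3) + 3)²)*(7 - 3*((-2 - 3) + 3)²)) = 1/(2*(-3*(-5 + 3)²)*(7 - 3*(-5 + 3)²)) = 1/(2*(-3*(-2)²)*(7 - 3*(-2)²)) = 1/(2*(-3*4)*(7 - 3*4)) = 1/(2*(-12)*(7 - 12)) = 1/(2*(-12)*(-5)) = 1/120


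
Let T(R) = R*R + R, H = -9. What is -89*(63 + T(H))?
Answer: -12015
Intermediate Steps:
T(R) = R + R² (T(R) = R² + R = R + R²)
-89*(63 + T(H)) = -89*(63 - 9*(1 - 9)) = -89*(63 - 9*(-8)) = -89*(63 + 72) = -89*135 = -12015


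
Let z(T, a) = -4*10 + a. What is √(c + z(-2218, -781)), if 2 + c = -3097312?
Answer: I*√3098135 ≈ 1760.2*I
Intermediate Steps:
c = -3097314 (c = -2 - 3097312 = -3097314)
z(T, a) = -40 + a
√(c + z(-2218, -781)) = √(-3097314 + (-40 - 781)) = √(-3097314 - 821) = √(-3098135) = I*√3098135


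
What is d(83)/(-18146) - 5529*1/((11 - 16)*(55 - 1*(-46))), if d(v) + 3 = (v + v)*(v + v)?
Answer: 86414969/9163730 ≈ 9.4301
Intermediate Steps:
d(v) = -3 + 4*v² (d(v) = -3 + (v + v)*(v + v) = -3 + (2*v)*(2*v) = -3 + 4*v²)
d(83)/(-18146) - 5529*1/((11 - 16)*(55 - 1*(-46))) = (-3 + 4*83²)/(-18146) - 5529*1/((11 - 16)*(55 - 1*(-46))) = (-3 + 4*6889)*(-1/18146) - 5529*(-1/(5*(55 + 46))) = (-3 + 27556)*(-1/18146) - 5529/(101*(-5)) = 27553*(-1/18146) - 5529/(-505) = -27553/18146 - 5529*(-1/505) = -27553/18146 + 5529/505 = 86414969/9163730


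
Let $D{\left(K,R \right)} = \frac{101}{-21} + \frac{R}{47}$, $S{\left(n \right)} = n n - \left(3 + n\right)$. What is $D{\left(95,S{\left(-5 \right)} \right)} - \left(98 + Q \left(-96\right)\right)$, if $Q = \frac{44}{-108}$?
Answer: $- \frac{418526}{2961} \approx -141.35$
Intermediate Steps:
$Q = - \frac{11}{27}$ ($Q = 44 \left(- \frac{1}{108}\right) = - \frac{11}{27} \approx -0.40741$)
$S{\left(n \right)} = -3 + n^{2} - n$ ($S{\left(n \right)} = n^{2} - \left(3 + n\right) = -3 + n^{2} - n$)
$D{\left(K,R \right)} = - \frac{101}{21} + \frac{R}{47}$ ($D{\left(K,R \right)} = 101 \left(- \frac{1}{21}\right) + R \frac{1}{47} = - \frac{101}{21} + \frac{R}{47}$)
$D{\left(95,S{\left(-5 \right)} \right)} - \left(98 + Q \left(-96\right)\right) = \left(- \frac{101}{21} + \frac{-3 + \left(-5\right)^{2} - -5}{47}\right) - \left(98 - - \frac{352}{9}\right) = \left(- \frac{101}{21} + \frac{-3 + 25 + 5}{47}\right) - \left(98 + \frac{352}{9}\right) = \left(- \frac{101}{21} + \frac{1}{47} \cdot 27\right) - \frac{1234}{9} = \left(- \frac{101}{21} + \frac{27}{47}\right) - \frac{1234}{9} = - \frac{4180}{987} - \frac{1234}{9} = - \frac{418526}{2961}$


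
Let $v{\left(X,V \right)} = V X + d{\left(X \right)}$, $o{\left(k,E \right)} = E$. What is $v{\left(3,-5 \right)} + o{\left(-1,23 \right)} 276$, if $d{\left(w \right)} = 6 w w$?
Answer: $6387$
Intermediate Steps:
$d{\left(w \right)} = 6 w^{2}$
$v{\left(X,V \right)} = 6 X^{2} + V X$ ($v{\left(X,V \right)} = V X + 6 X^{2} = 6 X^{2} + V X$)
$v{\left(3,-5 \right)} + o{\left(-1,23 \right)} 276 = 3 \left(-5 + 6 \cdot 3\right) + 23 \cdot 276 = 3 \left(-5 + 18\right) + 6348 = 3 \cdot 13 + 6348 = 39 + 6348 = 6387$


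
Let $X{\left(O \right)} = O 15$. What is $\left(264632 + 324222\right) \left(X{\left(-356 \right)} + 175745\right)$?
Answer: $100343665870$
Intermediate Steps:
$X{\left(O \right)} = 15 O$
$\left(264632 + 324222\right) \left(X{\left(-356 \right)} + 175745\right) = \left(264632 + 324222\right) \left(15 \left(-356\right) + 175745\right) = 588854 \left(-5340 + 175745\right) = 588854 \cdot 170405 = 100343665870$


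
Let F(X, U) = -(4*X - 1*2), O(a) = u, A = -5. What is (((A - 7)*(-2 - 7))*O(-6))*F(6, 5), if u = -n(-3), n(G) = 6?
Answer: 14256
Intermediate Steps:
u = -6 (u = -1*6 = -6)
O(a) = -6
F(X, U) = 2 - 4*X (F(X, U) = -(4*X - 2) = -(-2 + 4*X) = 2 - 4*X)
(((A - 7)*(-2 - 7))*O(-6))*F(6, 5) = (((-5 - 7)*(-2 - 7))*(-6))*(2 - 4*6) = (-12*(-9)*(-6))*(2 - 24) = (108*(-6))*(-22) = -648*(-22) = 14256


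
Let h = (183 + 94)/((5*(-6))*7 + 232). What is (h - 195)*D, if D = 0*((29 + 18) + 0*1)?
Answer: 0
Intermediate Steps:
D = 0 (D = 0*(47 + 0) = 0*47 = 0)
h = 277/22 (h = 277/(-30*7 + 232) = 277/(-210 + 232) = 277/22 ≈ 12.591)
(h - 195)*D = (277/22 - 195)*0 = -4013/22*0 = 0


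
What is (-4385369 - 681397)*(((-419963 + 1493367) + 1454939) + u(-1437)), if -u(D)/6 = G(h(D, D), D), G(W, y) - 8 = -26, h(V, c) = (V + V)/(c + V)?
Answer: -12811069559466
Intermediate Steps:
h(V, c) = 2*V/(V + c) (h(V, c) = (2*V)/(V + c) = 2*V/(V + c))
G(W, y) = -18 (G(W, y) = 8 - 26 = -18)
u(D) = 108 (u(D) = -6*(-18) = 108)
(-4385369 - 681397)*(((-419963 + 1493367) + 1454939) + u(-1437)) = (-4385369 - 681397)*(((-419963 + 1493367) + 1454939) + 108) = -5066766*((1073404 + 1454939) + 108) = -5066766*(2528343 + 108) = -5066766*2528451 = -12811069559466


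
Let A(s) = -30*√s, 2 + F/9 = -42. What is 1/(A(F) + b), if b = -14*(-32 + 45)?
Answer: I/(2*(-91*I + 90*√11)) ≈ -0.00046724 + 0.0015326*I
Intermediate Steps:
b = -182 (b = -14*13 = -182)
F = -396 (F = -18 + 9*(-42) = -18 - 378 = -396)
1/(A(F) + b) = 1/(-180*I*√11 - 182) = 1/(-182 - 180*I*√11)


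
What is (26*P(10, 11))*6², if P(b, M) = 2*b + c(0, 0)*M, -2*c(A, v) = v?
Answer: 18720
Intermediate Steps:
c(A, v) = -v/2
P(b, M) = 2*b (P(b, M) = 2*b + (-½*0)*M = 2*b + 0*M = 2*b + 0 = 2*b)
(26*P(10, 11))*6² = (26*(2*10))*6² = (26*20)*36 = 520*36 = 18720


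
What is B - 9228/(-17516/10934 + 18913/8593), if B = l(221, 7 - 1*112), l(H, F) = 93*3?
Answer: -141887107195/9379959 ≈ -15127.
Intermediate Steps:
l(H, F) = 279
B = 279
B - 9228/(-17516/10934 + 18913/8593) = 279 - 9228/(-17516/10934 + 18913/8593) = 279 - 9228/(-17516*1/10934 + 18913*(1/8593)) = 279 - 9228/(-8758/5467 + 18913/8593) = 279 - 9228/28139877/46977931 = 279 - 9228*46977931/28139877 = 279 - 144504115756/9379959 = -141887107195/9379959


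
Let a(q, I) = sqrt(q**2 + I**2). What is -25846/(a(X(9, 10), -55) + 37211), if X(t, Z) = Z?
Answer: -480877753/692327698 + 323075*sqrt(5)/692327698 ≈ -0.69354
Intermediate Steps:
a(q, I) = sqrt(I**2 + q**2)
-25846/(a(X(9, 10), -55) + 37211) = -25846/(sqrt((-55)**2 + 10**2) + 37211) = -25846/(sqrt(3025 + 100) + 37211) = -25846/(sqrt(3125) + 37211) = -25846/(25*sqrt(5) + 37211) = -25846/(37211 + 25*sqrt(5))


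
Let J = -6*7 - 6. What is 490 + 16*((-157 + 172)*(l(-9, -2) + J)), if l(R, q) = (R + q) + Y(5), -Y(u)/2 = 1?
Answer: -14150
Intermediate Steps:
Y(u) = -2 (Y(u) = -2*1 = -2)
l(R, q) = -2 + R + q (l(R, q) = (R + q) - 2 = -2 + R + q)
J = -48 (J = -42 - 6 = -48)
490 + 16*((-157 + 172)*(l(-9, -2) + J)) = 490 + 16*((-157 + 172)*((-2 - 9 - 2) - 48)) = 490 + 16*(15*(-13 - 48)) = 490 + 16*(15*(-61)) = 490 + 16*(-915) = 490 - 14640 = -14150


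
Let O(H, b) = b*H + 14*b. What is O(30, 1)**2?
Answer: 1936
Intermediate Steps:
O(H, b) = 14*b + H*b (O(H, b) = H*b + 14*b = 14*b + H*b)
O(30, 1)**2 = (1*(14 + 30))**2 = (1*44)**2 = 44**2 = 1936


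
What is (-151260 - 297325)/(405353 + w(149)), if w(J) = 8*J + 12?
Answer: -448585/406557 ≈ -1.1034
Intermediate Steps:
w(J) = 12 + 8*J
(-151260 - 297325)/(405353 + w(149)) = (-151260 - 297325)/(405353 + (12 + 8*149)) = -448585/(405353 + (12 + 1192)) = -448585/(405353 + 1204) = -448585/406557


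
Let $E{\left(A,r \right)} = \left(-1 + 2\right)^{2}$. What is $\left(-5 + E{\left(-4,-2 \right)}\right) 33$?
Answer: $-132$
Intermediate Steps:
$E{\left(A,r \right)} = 1$ ($E{\left(A,r \right)} = 1^{2} = 1$)
$\left(-5 + E{\left(-4,-2 \right)}\right) 33 = \left(-5 + 1\right) 33 = \left(-4\right) 33 = -132$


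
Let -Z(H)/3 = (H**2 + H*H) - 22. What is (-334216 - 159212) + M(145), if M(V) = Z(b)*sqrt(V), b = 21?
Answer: -493428 - 2580*sqrt(145) ≈ -5.2450e+5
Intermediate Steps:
Z(H) = 66 - 6*H**2 (Z(H) = -3*((H**2 + H*H) - 22) = -3*((H**2 + H**2) - 22) = -3*(2*H**2 - 22) = -3*(-22 + 2*H**2) = 66 - 6*H**2)
M(V) = -2580*sqrt(V) (M(V) = (66 - 6*21**2)*sqrt(V) = (66 - 6*441)*sqrt(V) = (66 - 2646)*sqrt(V) = -2580*sqrt(V))
(-334216 - 159212) + M(145) = (-334216 - 159212) - 2580*sqrt(145) = -493428 - 2580*sqrt(145)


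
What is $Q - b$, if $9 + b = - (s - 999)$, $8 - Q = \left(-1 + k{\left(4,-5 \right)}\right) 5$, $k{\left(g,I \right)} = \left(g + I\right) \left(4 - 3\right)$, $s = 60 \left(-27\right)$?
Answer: $-2592$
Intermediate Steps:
$s = -1620$
$k{\left(g,I \right)} = I + g$ ($k{\left(g,I \right)} = \left(I + g\right) 1 = I + g$)
$Q = 18$ ($Q = 8 - \left(-1 + \left(-5 + 4\right)\right) 5 = 8 - \left(-1 - 1\right) 5 = 8 - \left(-2\right) 5 = 8 - -10 = 8 + 10 = 18$)
$b = 2610$ ($b = -9 - \left(-1620 - 999\right) = -9 - -2619 = -9 + 2619 = 2610$)
$Q - b = 18 - 2610 = -2592$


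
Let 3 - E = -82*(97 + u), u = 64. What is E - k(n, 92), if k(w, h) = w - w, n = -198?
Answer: 13205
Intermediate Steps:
k(w, h) = 0
E = 13205 (E = 3 - (-82)*(97 + 64) = 3 - (-82)*161 = 3 - 1*(-13202) = 3 + 13202 = 13205)
E - k(n, 92) = 13205 - 1*0 = 13205 + 0 = 13205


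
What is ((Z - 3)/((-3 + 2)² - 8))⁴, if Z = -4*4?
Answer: 130321/2401 ≈ 54.278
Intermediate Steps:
Z = -16
((Z - 3)/((-3 + 2)² - 8))⁴ = ((-16 - 3)/((-3 + 2)² - 8))⁴ = (-19/((-1)² - 8))⁴ = (-19/(1 - 8))⁴ = (-19/(-7))⁴ = (-19*(-⅐))⁴ = (19/7)⁴ = 130321/2401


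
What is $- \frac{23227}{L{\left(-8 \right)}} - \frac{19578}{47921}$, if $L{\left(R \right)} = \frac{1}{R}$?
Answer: $\frac{8904468958}{47921} \approx 1.8582 \cdot 10^{5}$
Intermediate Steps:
$- \frac{23227}{L{\left(-8 \right)}} - \frac{19578}{47921} = - \frac{23227}{\frac{1}{-8}} - \frac{19578}{47921} = - \frac{23227}{- \frac{1}{8}} - \frac{19578}{47921} = \left(-23227\right) \left(-8\right) - \frac{19578}{47921} = 185816 - \frac{19578}{47921} = \frac{8904468958}{47921}$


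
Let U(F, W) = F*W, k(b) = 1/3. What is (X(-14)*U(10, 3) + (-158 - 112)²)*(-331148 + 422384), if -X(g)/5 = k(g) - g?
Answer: 6454947000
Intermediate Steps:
k(b) = ⅓
X(g) = -5/3 + 5*g (X(g) = -5*(⅓ - g) = -5/3 + 5*g)
(X(-14)*U(10, 3) + (-158 - 112)²)*(-331148 + 422384) = ((-5/3 + 5*(-14))*(10*3) + (-158 - 112)²)*(-331148 + 422384) = ((-5/3 - 70)*30 + (-270)²)*91236 = (-215/3*30 + 72900)*91236 = (-2150 + 72900)*91236 = 70750*91236 = 6454947000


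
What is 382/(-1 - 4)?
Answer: -382/5 ≈ -76.400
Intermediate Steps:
382/(-1 - 4) = 382/(-5) = 382*(-⅕) = -382/5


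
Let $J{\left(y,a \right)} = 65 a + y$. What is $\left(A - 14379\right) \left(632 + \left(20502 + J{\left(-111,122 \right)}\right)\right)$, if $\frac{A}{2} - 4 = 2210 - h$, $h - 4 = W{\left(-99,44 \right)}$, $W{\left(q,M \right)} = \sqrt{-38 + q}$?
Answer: $-288342927 - 57906 i \sqrt{137} \approx -2.8834 \cdot 10^{8} - 6.7777 \cdot 10^{5} i$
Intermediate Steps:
$J{\left(y,a \right)} = y + 65 a$
$h = 4 + i \sqrt{137}$ ($h = 4 + \sqrt{-38 - 99} = 4 + \sqrt{-137} = 4 + i \sqrt{137} \approx 4.0 + 11.705 i$)
$A = 4420 - 2 i \sqrt{137}$ ($A = 8 + 2 \left(2210 - \left(4 + i \sqrt{137}\right)\right) = 8 + 2 \left(2206 - i \sqrt{137}\right) = 8 + \left(4412 - 2 i \sqrt{137}\right) = 4420 - 2 i \sqrt{137} \approx 4420.0 - 23.409 i$)
$\left(A - 14379\right) \left(632 + \left(20502 + J{\left(-111,122 \right)}\right)\right) = \left(\left(4420 - 2 i \sqrt{137}\right) - 14379\right) \left(632 + \left(20502 + \left(-111 + 65 \cdot 122\right)\right)\right) = \left(-9959 - 2 i \sqrt{137}\right) \left(632 + \left(20502 + \left(-111 + 7930\right)\right)\right) = \left(-9959 - 2 i \sqrt{137}\right) \left(632 + \left(20502 + 7819\right)\right) = \left(-9959 - 2 i \sqrt{137}\right) \left(632 + 28321\right) = \left(-9959 - 2 i \sqrt{137}\right) 28953 = -288342927 - 57906 i \sqrt{137}$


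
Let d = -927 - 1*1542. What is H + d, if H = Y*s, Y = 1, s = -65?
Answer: -2534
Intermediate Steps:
d = -2469 (d = -927 - 1542 = -2469)
H = -65 (H = 1*(-65) = -65)
H + d = -65 - 2469 = -2534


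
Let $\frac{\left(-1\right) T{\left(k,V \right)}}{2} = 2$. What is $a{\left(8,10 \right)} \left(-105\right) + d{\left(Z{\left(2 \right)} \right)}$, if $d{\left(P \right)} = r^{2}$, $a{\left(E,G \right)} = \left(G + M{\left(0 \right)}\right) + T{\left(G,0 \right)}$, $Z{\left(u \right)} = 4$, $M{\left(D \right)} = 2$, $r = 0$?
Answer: $-840$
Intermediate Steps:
$T{\left(k,V \right)} = -4$ ($T{\left(k,V \right)} = \left(-2\right) 2 = -4$)
$a{\left(E,G \right)} = -2 + G$ ($a{\left(E,G \right)} = \left(G + 2\right) - 4 = \left(2 + G\right) - 4 = -2 + G$)
$d{\left(P \right)} = 0$ ($d{\left(P \right)} = 0^{2} = 0$)
$a{\left(8,10 \right)} \left(-105\right) + d{\left(Z{\left(2 \right)} \right)} = \left(-2 + 10\right) \left(-105\right) + 0 = 8 \left(-105\right) + 0 = -840 + 0 = -840$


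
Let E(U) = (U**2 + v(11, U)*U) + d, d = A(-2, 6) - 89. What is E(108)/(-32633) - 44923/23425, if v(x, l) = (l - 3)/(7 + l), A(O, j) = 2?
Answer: -40007888032/17581844575 ≈ -2.2755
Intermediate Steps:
d = -87 (d = 2 - 89 = -87)
v(x, l) = (-3 + l)/(7 + l)
E(U) = -87 + U**2 + U*(-3 + U)/(7 + U) (E(U) = (U**2 + ((-3 + U)/(7 + U))*U) - 87 = (U**2 + U*(-3 + U)/(7 + U)) - 87 = -87 + U**2 + U*(-3 + U)/(7 + U))
E(108)/(-32633) - 44923/23425 = ((108*(-3 + 108) + (-87 + 108**2)*(7 + 108))/(7 + 108))/(-32633) - 44923/23425 = ((108*105 + (-87 + 11664)*115)/115)*(-1/32633) - 44923*1/23425 = ((11340 + 11577*115)/115)*(-1/32633) - 44923/23425 = ((11340 + 1331355)/115)*(-1/32633) - 44923/23425 = ((1/115)*1342695)*(-1/32633) - 44923/23425 = (268539/23)*(-1/32633) - 44923/23425 = -268539/750559 - 44923/23425 = -40007888032/17581844575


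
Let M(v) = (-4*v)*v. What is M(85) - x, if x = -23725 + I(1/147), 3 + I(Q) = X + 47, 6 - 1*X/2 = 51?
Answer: -5129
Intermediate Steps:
X = -90 (X = 12 - 2*51 = 12 - 102 = -90)
M(v) = -4*v**2
I(Q) = -46 (I(Q) = -3 + (-90 + 47) = -3 - 43 = -46)
x = -23771 (x = -23725 - 46 = -23771)
M(85) - x = -4*85**2 - 1*(-23771) = -4*7225 + 23771 = -28900 + 23771 = -5129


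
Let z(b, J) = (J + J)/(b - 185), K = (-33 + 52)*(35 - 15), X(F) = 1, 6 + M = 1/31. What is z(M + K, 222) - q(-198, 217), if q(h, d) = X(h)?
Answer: 1976/1465 ≈ 1.3488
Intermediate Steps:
M = -185/31 (M = -6 + 1/31 = -185/31 ≈ -5.9677)
K = 380 (K = 19*20 = 380)
q(h, d) = 1
z(b, J) = 2*J/(-185 + b) (z(b, J) = (2*J)/(-185 + b) = 2*J/(-185 + b))
z(M + K, 222) - q(-198, 217) = 2*222/(-185 + (-185/31 + 380)) - 1*1 = 2*222/(-185 + 11595/31) - 1 = 2*222/(5860/31) - 1 = 2*222*(31/5860) - 1 = 3441/1465 - 1 = 1976/1465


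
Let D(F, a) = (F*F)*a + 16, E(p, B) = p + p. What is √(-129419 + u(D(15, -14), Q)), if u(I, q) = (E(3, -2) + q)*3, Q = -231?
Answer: I*√130094 ≈ 360.69*I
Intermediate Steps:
E(p, B) = 2*p
D(F, a) = 16 + a*F² (D(F, a) = F²*a + 16 = a*F² + 16 = 16 + a*F²)
u(I, q) = 18 + 3*q (u(I, q) = (2*3 + q)*3 = (6 + q)*3 = 18 + 3*q)
√(-129419 + u(D(15, -14), Q)) = √(-129419 + (18 + 3*(-231))) = √(-129419 + (18 - 693)) = √(-129419 - 675) = √(-130094) = I*√130094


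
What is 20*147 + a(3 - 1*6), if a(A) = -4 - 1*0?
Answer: 2936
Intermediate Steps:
a(A) = -4 (a(A) = -4 + 0 = -4)
20*147 + a(3 - 1*6) = 20*147 - 4 = 2940 - 4 = 2936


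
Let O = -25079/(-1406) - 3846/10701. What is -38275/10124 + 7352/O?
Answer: 369934781542121/887412143324 ≈ 416.87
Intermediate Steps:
O = 87654301/5015202 (O = -25079*(-1/1406) - 3846*1/10701 = 25079/1406 - 1282/3567 = 87654301/5015202 ≈ 17.478)
-38275/10124 + 7352/O = -38275/10124 + 7352/(87654301/5015202) = -38275*1/10124 + 7352*(5015202/87654301) = -38275/10124 + 36871765104/87654301 = 369934781542121/887412143324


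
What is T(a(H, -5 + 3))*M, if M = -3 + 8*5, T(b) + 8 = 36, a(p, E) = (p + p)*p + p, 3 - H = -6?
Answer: 1036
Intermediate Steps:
H = 9 (H = 3 - 1*(-6) = 3 + 6 = 9)
a(p, E) = p + 2*p² (a(p, E) = (2*p)*p + p = 2*p² + p = p + 2*p²)
T(b) = 28 (T(b) = -8 + 36 = 28)
M = 37 (M = -3 + 40 = 37)
T(a(H, -5 + 3))*M = 28*37 = 1036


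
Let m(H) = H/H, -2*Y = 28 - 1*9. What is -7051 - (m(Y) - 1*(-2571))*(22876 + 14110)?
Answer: -95135043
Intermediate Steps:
Y = -19/2 (Y = -(28 - 1*9)/2 = -(28 - 9)/2 = -1/2*19 = -19/2 ≈ -9.5000)
m(H) = 1
-7051 - (m(Y) - 1*(-2571))*(22876 + 14110) = -7051 - (1 - 1*(-2571))*(22876 + 14110) = -7051 - (1 + 2571)*36986 = -7051 - 2572*36986 = -7051 - 1*95127992 = -7051 - 95127992 = -95135043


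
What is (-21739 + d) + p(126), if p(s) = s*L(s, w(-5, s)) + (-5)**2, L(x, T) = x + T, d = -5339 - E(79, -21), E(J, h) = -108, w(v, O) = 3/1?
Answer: -10691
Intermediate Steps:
w(v, O) = 3 (w(v, O) = 3*1 = 3)
d = -5231 (d = -5339 - 1*(-108) = -5339 + 108 = -5231)
L(x, T) = T + x
p(s) = 25 + s*(3 + s) (p(s) = s*(3 + s) + (-5)**2 = s*(3 + s) + 25 = 25 + s*(3 + s))
(-21739 + d) + p(126) = (-21739 - 5231) + (25 + 126*(3 + 126)) = -26970 + (25 + 126*129) = -26970 + (25 + 16254) = -26970 + 16279 = -10691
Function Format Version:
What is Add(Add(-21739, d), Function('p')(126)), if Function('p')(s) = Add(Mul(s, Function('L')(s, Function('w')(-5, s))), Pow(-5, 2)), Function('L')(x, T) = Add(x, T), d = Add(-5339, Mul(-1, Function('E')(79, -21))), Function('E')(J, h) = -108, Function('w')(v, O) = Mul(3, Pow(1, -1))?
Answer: -10691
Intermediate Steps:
Function('w')(v, O) = 3 (Function('w')(v, O) = Mul(3, 1) = 3)
d = -5231 (d = Add(-5339, Mul(-1, -108)) = Add(-5339, 108) = -5231)
Function('L')(x, T) = Add(T, x)
Function('p')(s) = Add(25, Mul(s, Add(3, s))) (Function('p')(s) = Add(Mul(s, Add(3, s)), Pow(-5, 2)) = Add(Mul(s, Add(3, s)), 25) = Add(25, Mul(s, Add(3, s))))
Add(Add(-21739, d), Function('p')(126)) = Add(Add(-21739, -5231), Add(25, Mul(126, Add(3, 126)))) = Add(-26970, Add(25, Mul(126, 129))) = Add(-26970, Add(25, 16254)) = Add(-26970, 16279) = -10691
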